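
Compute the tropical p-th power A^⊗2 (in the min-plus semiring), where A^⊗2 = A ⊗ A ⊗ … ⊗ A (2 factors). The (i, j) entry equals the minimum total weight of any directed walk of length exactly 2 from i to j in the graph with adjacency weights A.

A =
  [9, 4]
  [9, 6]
A^⊗2 =
  [13, 10]
  [15, 12]

Each entry (A^⊗2)_ij equals the minimum over all length-2 walks i = v_0 → v_1 → … → v_2 = j of Σ_t A[v_t][v_{t+1}]. For example, for (i, j) = (0, 1) we minimise over 2 possible intermediate vertex sequences; the minimum is 10, attained along the walk 0 → 1 → 1.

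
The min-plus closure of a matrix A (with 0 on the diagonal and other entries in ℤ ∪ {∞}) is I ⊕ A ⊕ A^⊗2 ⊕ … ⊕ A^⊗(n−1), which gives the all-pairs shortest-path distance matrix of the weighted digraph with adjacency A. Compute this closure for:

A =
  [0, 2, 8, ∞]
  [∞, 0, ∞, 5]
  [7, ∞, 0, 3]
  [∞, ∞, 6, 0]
Closure =
  [0, 2, 8, 7]
  [18, 0, 11, 5]
  [7, 9, 0, 3]
  [13, 15, 6, 0]

This is the Floyd-Warshall all-pairs shortest-path computation. For each intermediate vertex k = 0, 1, …, 3, update dist[i][j] ← min(dist[i][j], dist[i][k] + dist[k][j]). The final matrix gives, for each (i, j), the minimum total weight of any directed path from i to j (possibly empty when i = j).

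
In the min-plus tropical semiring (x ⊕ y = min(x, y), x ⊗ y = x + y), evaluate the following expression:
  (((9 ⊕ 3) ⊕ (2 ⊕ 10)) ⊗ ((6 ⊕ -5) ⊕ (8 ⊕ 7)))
(((9 ⊕ 3) ⊕ (2 ⊕ 10)) ⊗ ((6 ⊕ -5) ⊕ (8 ⊕ 7))) = -3

Expand innermost to outermost. Recall ⊕ takes the minimum of its arguments and ⊗ takes their sum. Working out the expression (((9 ⊕ 3) ⊕ (2 ⊕ 10)) ⊗ ((6 ⊕ -5) ⊕ (8 ⊕ 7))) gives -3.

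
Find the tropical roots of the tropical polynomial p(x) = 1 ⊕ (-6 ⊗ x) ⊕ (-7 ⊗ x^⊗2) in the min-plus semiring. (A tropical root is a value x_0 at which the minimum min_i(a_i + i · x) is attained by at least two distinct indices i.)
Roots: {1, 7}

Each tropical root is a break point of the lower envelope of the lines y = a_i + i · x (there are 3 lines, with slopes 0, 1, ..., 2). Only the lines that attain the minimum somewhere contribute to roots; other lines are dominated. Here the surviving (envelope) indices are i = 2, i = 1, i = 0.
Intersections between consecutive envelope lines give the roots: for adjacent envelope indices i < j the intersection is x = (a_i − a_j) / (j − i). Reading off the sorted break points: {1, 7}.
Verification: at each break x_0, at least two indices attain the minimum of min_i(a_i + i · x_0).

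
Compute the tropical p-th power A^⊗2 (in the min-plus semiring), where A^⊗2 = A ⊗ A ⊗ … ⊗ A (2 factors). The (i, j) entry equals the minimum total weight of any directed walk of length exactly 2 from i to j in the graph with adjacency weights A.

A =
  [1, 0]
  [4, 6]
A^⊗2 =
  [2, 1]
  [5, 4]

Each entry (A^⊗2)_ij equals the minimum over all length-2 walks i = v_0 → v_1 → … → v_2 = j of Σ_t A[v_t][v_{t+1}]. For example, for (i, j) = (0, 1) we minimise over 2 possible intermediate vertex sequences; the minimum is 1, attained along the walk 0 → 0 → 1.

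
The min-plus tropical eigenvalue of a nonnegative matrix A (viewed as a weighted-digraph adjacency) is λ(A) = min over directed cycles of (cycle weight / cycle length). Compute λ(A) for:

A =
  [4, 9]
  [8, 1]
λ(A) = 1

Enumerate directed cycles and compute their means (weight / length). Sample:
  cycle 0 → 0: weight = 4, length = 1, mean = 4/1 ≈ 4.000
  cycle 1 → 1: weight = 1, length = 1, mean = 1/1 ≈ 1.000
  cycle 0 → 1 → 0: weight = 17, length = 2, mean = 17/2 ≈ 8.500
  cycle 1 → 0 → 1: weight = 17, length = 2, mean = 17/2 ≈ 8.500
Minimum mean = 1.000, attained e.g. along the cycle 1 → 1 with weight 1 and length 1. So λ(A) = 1/1 = 1.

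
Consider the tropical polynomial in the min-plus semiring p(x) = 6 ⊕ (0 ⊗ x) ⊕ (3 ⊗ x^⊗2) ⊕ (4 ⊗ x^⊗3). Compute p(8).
p(8) = 6

A tropical monomial a ⊗ x^⊗i evaluates to a + i · x. Evaluating each term at x = 8:
  Term 0 contributes 6 + 0 · 8 = 6
  Term 1 contributes 0 + 1 · 8 = 8
  Term 2 contributes 3 + 2 · 8 = 19
  Term 3 contributes 4 + 3 · 8 = 28
p(8) = ⊕ of these = min[6, 8, 19, 28] = 6.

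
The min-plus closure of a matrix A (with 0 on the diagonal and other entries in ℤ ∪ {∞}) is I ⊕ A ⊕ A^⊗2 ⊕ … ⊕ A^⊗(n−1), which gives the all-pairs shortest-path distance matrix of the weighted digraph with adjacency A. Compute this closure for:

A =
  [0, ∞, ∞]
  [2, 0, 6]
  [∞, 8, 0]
Closure =
  [0, ∞, ∞]
  [2, 0, 6]
  [10, 8, 0]

This is the Floyd-Warshall all-pairs shortest-path computation. For each intermediate vertex k = 0, 1, …, 2, update dist[i][j] ← min(dist[i][j], dist[i][k] + dist[k][j]). The final matrix gives, for each (i, j), the minimum total weight of any directed path from i to j (possibly empty when i = j).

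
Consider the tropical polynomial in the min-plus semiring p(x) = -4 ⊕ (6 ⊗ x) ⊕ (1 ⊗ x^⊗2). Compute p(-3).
p(-3) = -5

A tropical monomial a ⊗ x^⊗i evaluates to a + i · x. Evaluating each term at x = -3:
  Term 0 contributes -4 + 0 · -3 = -4
  Term 1 contributes 6 + 1 · -3 = 3
  Term 2 contributes 1 + 2 · -3 = -5
p(-3) = ⊕ of these = min[-4, 3, -5] = -5.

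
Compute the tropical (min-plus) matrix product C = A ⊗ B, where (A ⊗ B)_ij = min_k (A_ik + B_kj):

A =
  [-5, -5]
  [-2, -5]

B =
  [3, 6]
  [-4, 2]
A ⊗ B =
  [-9, -3]
  [-9, -3]

Apply the min-plus product entry-by-entry:
  C[0][0] = min over k of (A[0][0] + B[0][0] = -5 + 3 = -2, A[0][1] + B[1][0] = -5 + -4 = -9) = -9 (attained at k = 1)
  C[0][1] = min over k of (A[0][0] + B[0][1] = -5 + 6 = 1, A[0][1] + B[1][1] = -5 + 2 = -3) = -3 (attained at k = 1)
  C[1][0] = min over k of (A[1][0] + B[0][0] = -2 + 3 = 1, A[1][1] + B[1][0] = -5 + -4 = -9) = -9 (attained at k = 1)
  C[1][1] = min over k of (A[1][0] + B[0][1] = -2 + 6 = 4, A[1][1] + B[1][1] = -5 + 2 = -3) = -3 (attained at k = 1)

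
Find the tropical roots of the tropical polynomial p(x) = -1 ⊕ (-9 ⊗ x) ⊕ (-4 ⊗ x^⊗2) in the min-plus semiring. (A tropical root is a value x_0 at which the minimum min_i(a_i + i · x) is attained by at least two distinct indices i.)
Roots: {-5, 8}

Each tropical root is a break point of the lower envelope of the lines y = a_i + i · x (there are 3 lines, with slopes 0, 1, ..., 2). Only the lines that attain the minimum somewhere contribute to roots; other lines are dominated. Here the surviving (envelope) indices are i = 2, i = 1, i = 0.
Intersections between consecutive envelope lines give the roots: for adjacent envelope indices i < j the intersection is x = (a_i − a_j) / (j − i). Reading off the sorted break points: {-5, 8}.
Verification: at each break x_0, at least two indices attain the minimum of min_i(a_i + i · x_0).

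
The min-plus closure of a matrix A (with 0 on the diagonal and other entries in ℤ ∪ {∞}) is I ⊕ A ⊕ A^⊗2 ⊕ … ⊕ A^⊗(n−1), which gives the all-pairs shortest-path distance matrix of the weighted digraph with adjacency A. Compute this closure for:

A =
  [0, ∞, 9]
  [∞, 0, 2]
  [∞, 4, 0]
Closure =
  [0, 13, 9]
  [∞, 0, 2]
  [∞, 4, 0]

This is the Floyd-Warshall all-pairs shortest-path computation. For each intermediate vertex k = 0, 1, …, 2, update dist[i][j] ← min(dist[i][j], dist[i][k] + dist[k][j]). The final matrix gives, for each (i, j), the minimum total weight of any directed path from i to j (possibly empty when i = j).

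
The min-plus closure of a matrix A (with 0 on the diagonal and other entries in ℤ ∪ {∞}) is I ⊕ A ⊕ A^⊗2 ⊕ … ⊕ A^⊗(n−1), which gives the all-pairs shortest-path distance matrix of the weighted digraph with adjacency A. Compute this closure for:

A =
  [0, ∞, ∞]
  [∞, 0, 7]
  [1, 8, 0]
Closure =
  [0, ∞, ∞]
  [8, 0, 7]
  [1, 8, 0]

This is the Floyd-Warshall all-pairs shortest-path computation. For each intermediate vertex k = 0, 1, …, 2, update dist[i][j] ← min(dist[i][j], dist[i][k] + dist[k][j]). The final matrix gives, for each (i, j), the minimum total weight of any directed path from i to j (possibly empty when i = j).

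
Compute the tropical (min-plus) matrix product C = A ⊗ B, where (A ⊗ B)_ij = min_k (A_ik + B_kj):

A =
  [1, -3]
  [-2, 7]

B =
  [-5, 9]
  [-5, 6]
A ⊗ B =
  [-8, 3]
  [-7, 7]

Apply the min-plus product entry-by-entry:
  C[0][0] = min over k of (A[0][0] + B[0][0] = 1 + -5 = -4, A[0][1] + B[1][0] = -3 + -5 = -8) = -8 (attained at k = 1)
  C[0][1] = min over k of (A[0][0] + B[0][1] = 1 + 9 = 10, A[0][1] + B[1][1] = -3 + 6 = 3) = 3 (attained at k = 1)
  C[1][0] = min over k of (A[1][0] + B[0][0] = -2 + -5 = -7, A[1][1] + B[1][0] = 7 + -5 = 2) = -7 (attained at k = 0)
  C[1][1] = min over k of (A[1][0] + B[0][1] = -2 + 9 = 7, A[1][1] + B[1][1] = 7 + 6 = 13) = 7 (attained at k = 0)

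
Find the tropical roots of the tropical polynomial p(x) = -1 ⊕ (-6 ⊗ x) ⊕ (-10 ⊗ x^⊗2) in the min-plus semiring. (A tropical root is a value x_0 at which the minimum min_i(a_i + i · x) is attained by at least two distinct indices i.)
Roots: {4, 5}

Each tropical root is a break point of the lower envelope of the lines y = a_i + i · x (there are 3 lines, with slopes 0, 1, ..., 2). Only the lines that attain the minimum somewhere contribute to roots; other lines are dominated. Here the surviving (envelope) indices are i = 2, i = 1, i = 0.
Intersections between consecutive envelope lines give the roots: for adjacent envelope indices i < j the intersection is x = (a_i − a_j) / (j − i). Reading off the sorted break points: {4, 5}.
Verification: at each break x_0, at least two indices attain the minimum of min_i(a_i + i · x_0).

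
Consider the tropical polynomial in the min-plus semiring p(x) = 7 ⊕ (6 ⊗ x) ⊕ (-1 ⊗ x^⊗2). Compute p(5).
p(5) = 7

A tropical monomial a ⊗ x^⊗i evaluates to a + i · x. Evaluating each term at x = 5:
  Term 0 contributes 7 + 0 · 5 = 7
  Term 1 contributes 6 + 1 · 5 = 11
  Term 2 contributes -1 + 2 · 5 = 9
p(5) = ⊕ of these = min[7, 11, 9] = 7.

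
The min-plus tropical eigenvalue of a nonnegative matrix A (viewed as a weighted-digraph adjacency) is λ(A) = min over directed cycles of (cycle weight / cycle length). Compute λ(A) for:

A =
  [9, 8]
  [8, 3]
λ(A) = 3

Enumerate directed cycles and compute their means (weight / length). Sample:
  cycle 0 → 0: weight = 9, length = 1, mean = 9/1 ≈ 9.000
  cycle 1 → 1: weight = 3, length = 1, mean = 3/1 ≈ 3.000
  cycle 0 → 1 → 0: weight = 16, length = 2, mean = 16/2 ≈ 8.000
  cycle 1 → 0 → 1: weight = 16, length = 2, mean = 16/2 ≈ 8.000
Minimum mean = 3.000, attained e.g. along the cycle 1 → 1 with weight 3 and length 1. So λ(A) = 3/1 = 3.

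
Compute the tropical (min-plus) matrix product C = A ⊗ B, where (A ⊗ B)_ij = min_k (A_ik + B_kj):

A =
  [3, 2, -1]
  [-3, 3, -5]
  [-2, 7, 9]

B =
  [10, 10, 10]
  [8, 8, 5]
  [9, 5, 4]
A ⊗ B =
  [8, 4, 3]
  [4, 0, -1]
  [8, 8, 8]

Apply the min-plus product entry-by-entry:
  C[0][0] = min over k of (A[0][0] + B[0][0] = 3 + 10 = 13, A[0][1] + B[1][0] = 2 + 8 = 10, A[0][2] + B[2][0] = -1 + 9 = 8) = 8 (attained at k = 2)
  C[0][1] = min over k of (A[0][0] + B[0][1] = 3 + 10 = 13, A[0][1] + B[1][1] = 2 + 8 = 10, A[0][2] + B[2][1] = -1 + 5 = 4) = 4 (attained at k = 2)
  C[0][2] = min over k of (A[0][0] + B[0][2] = 3 + 10 = 13, A[0][1] + B[1][2] = 2 + 5 = 7, A[0][2] + B[2][2] = -1 + 4 = 3) = 3 (attained at k = 2)
  C[1][0] = min over k of (A[1][0] + B[0][0] = -3 + 10 = 7, A[1][1] + B[1][0] = 3 + 8 = 11, A[1][2] + B[2][0] = -5 + 9 = 4) = 4 (attained at k = 2)
  C[1][1] = min over k of (A[1][0] + B[0][1] = -3 + 10 = 7, A[1][1] + B[1][1] = 3 + 8 = 11, A[1][2] + B[2][1] = -5 + 5 = 0) = 0 (attained at k = 2)
  C[1][2] = min over k of (A[1][0] + B[0][2] = -3 + 10 = 7, A[1][1] + B[1][2] = 3 + 5 = 8, A[1][2] + B[2][2] = -5 + 4 = -1) = -1 (attained at k = 2)
  C[2][0] = min over k of (A[2][0] + B[0][0] = -2 + 10 = 8, A[2][1] + B[1][0] = 7 + 8 = 15, A[2][2] + B[2][0] = 9 + 9 = 18) = 8 (attained at k = 0)
  C[2][1] = min over k of (A[2][0] + B[0][1] = -2 + 10 = 8, A[2][1] + B[1][1] = 7 + 8 = 15, A[2][2] + B[2][1] = 9 + 5 = 14) = 8 (attained at k = 0)
  C[2][2] = min over k of (A[2][0] + B[0][2] = -2 + 10 = 8, A[2][1] + B[1][2] = 7 + 5 = 12, A[2][2] + B[2][2] = 9 + 4 = 13) = 8 (attained at k = 0)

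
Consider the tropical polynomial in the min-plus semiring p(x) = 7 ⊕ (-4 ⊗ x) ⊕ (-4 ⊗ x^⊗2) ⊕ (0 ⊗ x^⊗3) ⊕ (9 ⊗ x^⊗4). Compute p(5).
p(5) = 1

A tropical monomial a ⊗ x^⊗i evaluates to a + i · x. Evaluating each term at x = 5:
  Term 0 contributes 7 + 0 · 5 = 7
  Term 1 contributes -4 + 1 · 5 = 1
  Term 2 contributes -4 + 2 · 5 = 6
  Term 3 contributes 0 + 3 · 5 = 15
  Term 4 contributes 9 + 4 · 5 = 29
p(5) = ⊕ of these = min[7, 1, 6, 15, 29] = 1.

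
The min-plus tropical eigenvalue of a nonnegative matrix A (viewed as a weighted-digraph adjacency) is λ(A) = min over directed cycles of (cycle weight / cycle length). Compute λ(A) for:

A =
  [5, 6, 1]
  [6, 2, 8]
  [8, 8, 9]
λ(A) = 2

Enumerate directed cycles and compute their means (weight / length). Sample:
  cycle 0 → 0: weight = 5, length = 1, mean = 5/1 ≈ 5.000
  cycle 1 → 1: weight = 2, length = 1, mean = 2/1 ≈ 2.000
  cycle 2 → 2: weight = 9, length = 1, mean = 9/1 ≈ 9.000
  cycle 0 → 1 → 0: weight = 12, length = 2, mean = 12/2 ≈ 6.000
  cycle 0 → 2 → 0: weight = 9, length = 2, mean = 9/2 ≈ 4.500
  cycle 1 → 0 → 1: weight = 12, length = 2, mean = 12/2 ≈ 6.000
Minimum mean = 2.000, attained e.g. along the cycle 1 → 1 with weight 2 and length 1. So λ(A) = 2/1 = 2.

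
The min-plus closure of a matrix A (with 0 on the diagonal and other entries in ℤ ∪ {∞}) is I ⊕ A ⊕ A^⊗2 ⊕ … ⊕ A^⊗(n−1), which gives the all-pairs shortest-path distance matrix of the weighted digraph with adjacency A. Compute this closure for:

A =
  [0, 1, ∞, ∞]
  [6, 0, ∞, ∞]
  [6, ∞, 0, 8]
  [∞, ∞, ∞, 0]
Closure =
  [0, 1, ∞, ∞]
  [6, 0, ∞, ∞]
  [6, 7, 0, 8]
  [∞, ∞, ∞, 0]

This is the Floyd-Warshall all-pairs shortest-path computation. For each intermediate vertex k = 0, 1, …, 3, update dist[i][j] ← min(dist[i][j], dist[i][k] + dist[k][j]). The final matrix gives, for each (i, j), the minimum total weight of any directed path from i to j (possibly empty when i = j).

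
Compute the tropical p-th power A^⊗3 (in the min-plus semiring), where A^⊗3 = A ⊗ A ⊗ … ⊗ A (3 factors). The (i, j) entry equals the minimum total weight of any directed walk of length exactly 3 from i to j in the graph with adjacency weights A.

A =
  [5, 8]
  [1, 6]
A^⊗3 =
  [14, 17]
  [10, 14]

Each entry (A^⊗3)_ij equals the minimum over all length-3 walks i = v_0 → v_1 → … → v_3 = j of Σ_t A[v_t][v_{t+1}]. For example, for (i, j) = (0, 1) we minimise over 4 possible intermediate vertex sequences; the minimum is 17, attained along the walk 0 → 1 → 0 → 1.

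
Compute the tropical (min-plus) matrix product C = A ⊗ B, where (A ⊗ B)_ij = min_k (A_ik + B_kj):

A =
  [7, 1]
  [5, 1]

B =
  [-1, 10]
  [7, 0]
A ⊗ B =
  [6, 1]
  [4, 1]

Apply the min-plus product entry-by-entry:
  C[0][0] = min over k of (A[0][0] + B[0][0] = 7 + -1 = 6, A[0][1] + B[1][0] = 1 + 7 = 8) = 6 (attained at k = 0)
  C[0][1] = min over k of (A[0][0] + B[0][1] = 7 + 10 = 17, A[0][1] + B[1][1] = 1 + 0 = 1) = 1 (attained at k = 1)
  C[1][0] = min over k of (A[1][0] + B[0][0] = 5 + -1 = 4, A[1][1] + B[1][0] = 1 + 7 = 8) = 4 (attained at k = 0)
  C[1][1] = min over k of (A[1][0] + B[0][1] = 5 + 10 = 15, A[1][1] + B[1][1] = 1 + 0 = 1) = 1 (attained at k = 1)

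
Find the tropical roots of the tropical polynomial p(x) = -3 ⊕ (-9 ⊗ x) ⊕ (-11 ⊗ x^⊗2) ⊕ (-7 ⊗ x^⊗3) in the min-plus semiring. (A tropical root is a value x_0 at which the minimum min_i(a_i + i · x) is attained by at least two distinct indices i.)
Roots: {-4, 2, 6}

Each tropical root is a break point of the lower envelope of the lines y = a_i + i · x (there are 4 lines, with slopes 0, 1, ..., 3). Only the lines that attain the minimum somewhere contribute to roots; other lines are dominated. Here the surviving (envelope) indices are i = 3, i = 2, i = 1, i = 0.
Intersections between consecutive envelope lines give the roots: for adjacent envelope indices i < j the intersection is x = (a_i − a_j) / (j − i). Reading off the sorted break points: {-4, 2, 6}.
Verification: at each break x_0, at least two indices attain the minimum of min_i(a_i + i · x_0).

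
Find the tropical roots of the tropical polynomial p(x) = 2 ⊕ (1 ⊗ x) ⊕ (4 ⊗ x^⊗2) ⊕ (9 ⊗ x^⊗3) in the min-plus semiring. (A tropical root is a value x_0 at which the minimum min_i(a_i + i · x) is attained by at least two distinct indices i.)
Roots: {-5, -3, 1}

Each tropical root is a break point of the lower envelope of the lines y = a_i + i · x (there are 4 lines, with slopes 0, 1, ..., 3). Only the lines that attain the minimum somewhere contribute to roots; other lines are dominated. Here the surviving (envelope) indices are i = 3, i = 2, i = 1, i = 0.
Intersections between consecutive envelope lines give the roots: for adjacent envelope indices i < j the intersection is x = (a_i − a_j) / (j − i). Reading off the sorted break points: {-5, -3, 1}.
Verification: at each break x_0, at least two indices attain the minimum of min_i(a_i + i · x_0).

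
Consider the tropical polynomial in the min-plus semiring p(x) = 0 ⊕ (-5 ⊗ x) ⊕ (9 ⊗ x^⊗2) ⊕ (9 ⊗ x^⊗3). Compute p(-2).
p(-2) = -7

A tropical monomial a ⊗ x^⊗i evaluates to a + i · x. Evaluating each term at x = -2:
  Term 0 contributes 0 + 0 · -2 = 0
  Term 1 contributes -5 + 1 · -2 = -7
  Term 2 contributes 9 + 2 · -2 = 5
  Term 3 contributes 9 + 3 · -2 = 3
p(-2) = ⊕ of these = min[0, -7, 5, 3] = -7.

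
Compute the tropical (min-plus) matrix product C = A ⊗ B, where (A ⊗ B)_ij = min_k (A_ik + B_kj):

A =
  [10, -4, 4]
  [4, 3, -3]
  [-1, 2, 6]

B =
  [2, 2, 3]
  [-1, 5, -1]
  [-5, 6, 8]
A ⊗ B =
  [-5, 1, -5]
  [-8, 3, 2]
  [1, 1, 1]

Apply the min-plus product entry-by-entry:
  C[0][0] = min over k of (A[0][0] + B[0][0] = 10 + 2 = 12, A[0][1] + B[1][0] = -4 + -1 = -5, A[0][2] + B[2][0] = 4 + -5 = -1) = -5 (attained at k = 1)
  C[0][1] = min over k of (A[0][0] + B[0][1] = 10 + 2 = 12, A[0][1] + B[1][1] = -4 + 5 = 1, A[0][2] + B[2][1] = 4 + 6 = 10) = 1 (attained at k = 1)
  C[0][2] = min over k of (A[0][0] + B[0][2] = 10 + 3 = 13, A[0][1] + B[1][2] = -4 + -1 = -5, A[0][2] + B[2][2] = 4 + 8 = 12) = -5 (attained at k = 1)
  C[1][0] = min over k of (A[1][0] + B[0][0] = 4 + 2 = 6, A[1][1] + B[1][0] = 3 + -1 = 2, A[1][2] + B[2][0] = -3 + -5 = -8) = -8 (attained at k = 2)
  C[1][1] = min over k of (A[1][0] + B[0][1] = 4 + 2 = 6, A[1][1] + B[1][1] = 3 + 5 = 8, A[1][2] + B[2][1] = -3 + 6 = 3) = 3 (attained at k = 2)
  C[1][2] = min over k of (A[1][0] + B[0][2] = 4 + 3 = 7, A[1][1] + B[1][2] = 3 + -1 = 2, A[1][2] + B[2][2] = -3 + 8 = 5) = 2 (attained at k = 1)
  C[2][0] = min over k of (A[2][0] + B[0][0] = -1 + 2 = 1, A[2][1] + B[1][0] = 2 + -1 = 1, A[2][2] + B[2][0] = 6 + -5 = 1) = 1 (attained at k = 0)
  C[2][1] = min over k of (A[2][0] + B[0][1] = -1 + 2 = 1, A[2][1] + B[1][1] = 2 + 5 = 7, A[2][2] + B[2][1] = 6 + 6 = 12) = 1 (attained at k = 0)
  C[2][2] = min over k of (A[2][0] + B[0][2] = -1 + 3 = 2, A[2][1] + B[1][2] = 2 + -1 = 1, A[2][2] + B[2][2] = 6 + 8 = 14) = 1 (attained at k = 1)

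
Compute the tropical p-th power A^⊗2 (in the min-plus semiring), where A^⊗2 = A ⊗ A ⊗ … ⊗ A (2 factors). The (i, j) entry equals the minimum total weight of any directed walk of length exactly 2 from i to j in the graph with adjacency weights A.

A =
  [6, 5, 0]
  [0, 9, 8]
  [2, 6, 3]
A^⊗2 =
  [2, 6, 3]
  [6, 5, 0]
  [5, 7, 2]

Each entry (A^⊗2)_ij equals the minimum over all length-2 walks i = v_0 → v_1 → … → v_2 = j of Σ_t A[v_t][v_{t+1}]. For example, for (i, j) = (0, 2) we minimise over 3 possible intermediate vertex sequences; the minimum is 3, attained along the walk 0 → 2 → 2.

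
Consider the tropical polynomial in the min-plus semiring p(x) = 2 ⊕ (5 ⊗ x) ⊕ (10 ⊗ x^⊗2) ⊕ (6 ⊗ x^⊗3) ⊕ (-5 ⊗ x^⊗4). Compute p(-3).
p(-3) = -17

A tropical monomial a ⊗ x^⊗i evaluates to a + i · x. Evaluating each term at x = -3:
  Term 0 contributes 2 + 0 · -3 = 2
  Term 1 contributes 5 + 1 · -3 = 2
  Term 2 contributes 10 + 2 · -3 = 4
  Term 3 contributes 6 + 3 · -3 = -3
  Term 4 contributes -5 + 4 · -3 = -17
p(-3) = ⊕ of these = min[2, 2, 4, -3, -17] = -17.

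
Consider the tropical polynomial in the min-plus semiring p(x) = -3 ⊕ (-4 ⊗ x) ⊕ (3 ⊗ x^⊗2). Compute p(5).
p(5) = -3

A tropical monomial a ⊗ x^⊗i evaluates to a + i · x. Evaluating each term at x = 5:
  Term 0 contributes -3 + 0 · 5 = -3
  Term 1 contributes -4 + 1 · 5 = 1
  Term 2 contributes 3 + 2 · 5 = 13
p(5) = ⊕ of these = min[-3, 1, 13] = -3.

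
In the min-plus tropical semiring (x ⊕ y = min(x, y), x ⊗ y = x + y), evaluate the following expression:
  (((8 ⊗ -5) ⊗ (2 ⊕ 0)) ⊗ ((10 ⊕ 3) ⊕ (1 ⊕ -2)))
(((8 ⊗ -5) ⊗ (2 ⊕ 0)) ⊗ ((10 ⊕ 3) ⊕ (1 ⊕ -2))) = 1

Expand innermost to outermost. Recall ⊕ takes the minimum of its arguments and ⊗ takes their sum. Working out the expression (((8 ⊗ -5) ⊗ (2 ⊕ 0)) ⊗ ((10 ⊕ 3) ⊕ (1 ⊕ -2))) gives 1.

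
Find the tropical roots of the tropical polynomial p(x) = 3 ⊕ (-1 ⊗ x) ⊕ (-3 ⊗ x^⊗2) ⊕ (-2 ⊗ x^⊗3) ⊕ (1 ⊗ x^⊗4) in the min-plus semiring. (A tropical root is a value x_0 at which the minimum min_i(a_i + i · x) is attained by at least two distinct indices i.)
Roots: {-3, -1, 2, 4}

Each tropical root is a break point of the lower envelope of the lines y = a_i + i · x (there are 5 lines, with slopes 0, 1, ..., 4). Only the lines that attain the minimum somewhere contribute to roots; other lines are dominated. Here the surviving (envelope) indices are i = 4, i = 3, i = 2, i = 1, i = 0.
Intersections between consecutive envelope lines give the roots: for adjacent envelope indices i < j the intersection is x = (a_i − a_j) / (j − i). Reading off the sorted break points: {-3, -1, 2, 4}.
Verification: at each break x_0, at least two indices attain the minimum of min_i(a_i + i · x_0).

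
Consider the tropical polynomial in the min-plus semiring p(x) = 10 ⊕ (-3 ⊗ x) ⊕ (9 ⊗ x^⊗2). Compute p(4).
p(4) = 1

A tropical monomial a ⊗ x^⊗i evaluates to a + i · x. Evaluating each term at x = 4:
  Term 0 contributes 10 + 0 · 4 = 10
  Term 1 contributes -3 + 1 · 4 = 1
  Term 2 contributes 9 + 2 · 4 = 17
p(4) = ⊕ of these = min[10, 1, 17] = 1.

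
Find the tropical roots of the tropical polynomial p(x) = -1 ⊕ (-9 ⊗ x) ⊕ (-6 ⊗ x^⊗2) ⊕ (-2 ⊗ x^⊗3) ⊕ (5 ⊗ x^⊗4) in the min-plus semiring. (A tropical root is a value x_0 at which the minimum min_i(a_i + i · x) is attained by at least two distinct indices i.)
Roots: {-7, -4, -3, 8}

Each tropical root is a break point of the lower envelope of the lines y = a_i + i · x (there are 5 lines, with slopes 0, 1, ..., 4). Only the lines that attain the minimum somewhere contribute to roots; other lines are dominated. Here the surviving (envelope) indices are i = 4, i = 3, i = 2, i = 1, i = 0.
Intersections between consecutive envelope lines give the roots: for adjacent envelope indices i < j the intersection is x = (a_i − a_j) / (j − i). Reading off the sorted break points: {-7, -4, -3, 8}.
Verification: at each break x_0, at least two indices attain the minimum of min_i(a_i + i · x_0).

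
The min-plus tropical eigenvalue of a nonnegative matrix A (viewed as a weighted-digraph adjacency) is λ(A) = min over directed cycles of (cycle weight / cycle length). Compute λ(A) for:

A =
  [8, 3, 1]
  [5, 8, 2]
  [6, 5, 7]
λ(A) = 7/2

Enumerate directed cycles and compute their means (weight / length). Sample:
  cycle 0 → 0: weight = 8, length = 1, mean = 8/1 ≈ 8.000
  cycle 1 → 1: weight = 8, length = 1, mean = 8/1 ≈ 8.000
  cycle 2 → 2: weight = 7, length = 1, mean = 7/1 ≈ 7.000
  cycle 0 → 1 → 0: weight = 8, length = 2, mean = 8/2 ≈ 4.000
  cycle 0 → 2 → 0: weight = 7, length = 2, mean = 7/2 ≈ 3.500
  cycle 1 → 0 → 1: weight = 8, length = 2, mean = 8/2 ≈ 4.000
Minimum mean = 3.500, attained e.g. along the cycle 0 → 2 → 0 with weight 7 and length 2. So λ(A) = 7/2 = 7/2.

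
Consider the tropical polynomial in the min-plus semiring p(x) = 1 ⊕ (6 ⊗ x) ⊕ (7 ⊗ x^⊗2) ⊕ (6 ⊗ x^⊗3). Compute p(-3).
p(-3) = -3

A tropical monomial a ⊗ x^⊗i evaluates to a + i · x. Evaluating each term at x = -3:
  Term 0 contributes 1 + 0 · -3 = 1
  Term 1 contributes 6 + 1 · -3 = 3
  Term 2 contributes 7 + 2 · -3 = 1
  Term 3 contributes 6 + 3 · -3 = -3
p(-3) = ⊕ of these = min[1, 3, 1, -3] = -3.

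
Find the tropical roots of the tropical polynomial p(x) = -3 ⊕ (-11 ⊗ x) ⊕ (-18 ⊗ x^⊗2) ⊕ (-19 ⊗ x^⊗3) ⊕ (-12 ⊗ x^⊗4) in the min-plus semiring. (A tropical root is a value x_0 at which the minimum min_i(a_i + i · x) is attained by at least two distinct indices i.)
Roots: {-7, 1, 7, 8}

Each tropical root is a break point of the lower envelope of the lines y = a_i + i · x (there are 5 lines, with slopes 0, 1, ..., 4). Only the lines that attain the minimum somewhere contribute to roots; other lines are dominated. Here the surviving (envelope) indices are i = 4, i = 3, i = 2, i = 1, i = 0.
Intersections between consecutive envelope lines give the roots: for adjacent envelope indices i < j the intersection is x = (a_i − a_j) / (j − i). Reading off the sorted break points: {-7, 1, 7, 8}.
Verification: at each break x_0, at least two indices attain the minimum of min_i(a_i + i · x_0).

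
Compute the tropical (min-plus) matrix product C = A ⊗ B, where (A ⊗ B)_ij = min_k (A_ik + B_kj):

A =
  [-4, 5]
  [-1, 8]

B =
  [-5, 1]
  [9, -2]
A ⊗ B =
  [-9, -3]
  [-6, 0]

Apply the min-plus product entry-by-entry:
  C[0][0] = min over k of (A[0][0] + B[0][0] = -4 + -5 = -9, A[0][1] + B[1][0] = 5 + 9 = 14) = -9 (attained at k = 0)
  C[0][1] = min over k of (A[0][0] + B[0][1] = -4 + 1 = -3, A[0][1] + B[1][1] = 5 + -2 = 3) = -3 (attained at k = 0)
  C[1][0] = min over k of (A[1][0] + B[0][0] = -1 + -5 = -6, A[1][1] + B[1][0] = 8 + 9 = 17) = -6 (attained at k = 0)
  C[1][1] = min over k of (A[1][0] + B[0][1] = -1 + 1 = 0, A[1][1] + B[1][1] = 8 + -2 = 6) = 0 (attained at k = 0)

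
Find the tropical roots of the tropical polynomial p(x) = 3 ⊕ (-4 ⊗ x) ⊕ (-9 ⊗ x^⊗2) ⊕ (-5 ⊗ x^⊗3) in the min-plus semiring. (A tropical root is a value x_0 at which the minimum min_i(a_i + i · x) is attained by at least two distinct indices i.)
Roots: {-4, 5, 7}

Each tropical root is a break point of the lower envelope of the lines y = a_i + i · x (there are 4 lines, with slopes 0, 1, ..., 3). Only the lines that attain the minimum somewhere contribute to roots; other lines are dominated. Here the surviving (envelope) indices are i = 3, i = 2, i = 1, i = 0.
Intersections between consecutive envelope lines give the roots: for adjacent envelope indices i < j the intersection is x = (a_i − a_j) / (j − i). Reading off the sorted break points: {-4, 5, 7}.
Verification: at each break x_0, at least two indices attain the minimum of min_i(a_i + i · x_0).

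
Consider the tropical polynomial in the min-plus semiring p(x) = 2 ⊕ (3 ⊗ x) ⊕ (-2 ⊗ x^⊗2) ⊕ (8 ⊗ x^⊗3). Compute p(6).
p(6) = 2

A tropical monomial a ⊗ x^⊗i evaluates to a + i · x. Evaluating each term at x = 6:
  Term 0 contributes 2 + 0 · 6 = 2
  Term 1 contributes 3 + 1 · 6 = 9
  Term 2 contributes -2 + 2 · 6 = 10
  Term 3 contributes 8 + 3 · 6 = 26
p(6) = ⊕ of these = min[2, 9, 10, 26] = 2.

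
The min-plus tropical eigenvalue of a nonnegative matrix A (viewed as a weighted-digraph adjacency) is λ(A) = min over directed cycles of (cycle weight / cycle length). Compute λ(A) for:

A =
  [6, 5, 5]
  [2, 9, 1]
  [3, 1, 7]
λ(A) = 1

Enumerate directed cycles and compute their means (weight / length). Sample:
  cycle 0 → 0: weight = 6, length = 1, mean = 6/1 ≈ 6.000
  cycle 1 → 1: weight = 9, length = 1, mean = 9/1 ≈ 9.000
  cycle 2 → 2: weight = 7, length = 1, mean = 7/1 ≈ 7.000
  cycle 0 → 1 → 0: weight = 7, length = 2, mean = 7/2 ≈ 3.500
  cycle 0 → 2 → 0: weight = 8, length = 2, mean = 8/2 ≈ 4.000
  cycle 1 → 0 → 1: weight = 7, length = 2, mean = 7/2 ≈ 3.500
Minimum mean = 1.000, attained e.g. along the cycle 1 → 2 → 1 with weight 2 and length 2. So λ(A) = 2/2 = 1.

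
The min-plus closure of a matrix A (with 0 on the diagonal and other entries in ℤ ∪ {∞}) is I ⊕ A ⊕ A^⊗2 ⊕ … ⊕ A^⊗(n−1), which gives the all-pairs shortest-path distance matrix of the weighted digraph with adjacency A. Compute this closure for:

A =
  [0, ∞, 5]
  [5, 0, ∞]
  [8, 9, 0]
Closure =
  [0, 14, 5]
  [5, 0, 10]
  [8, 9, 0]

This is the Floyd-Warshall all-pairs shortest-path computation. For each intermediate vertex k = 0, 1, …, 2, update dist[i][j] ← min(dist[i][j], dist[i][k] + dist[k][j]). The final matrix gives, for each (i, j), the minimum total weight of any directed path from i to j (possibly empty when i = j).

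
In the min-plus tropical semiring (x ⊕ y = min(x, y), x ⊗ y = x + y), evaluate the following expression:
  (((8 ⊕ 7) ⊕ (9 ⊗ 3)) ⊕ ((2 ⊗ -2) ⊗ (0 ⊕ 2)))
(((8 ⊕ 7) ⊕ (9 ⊗ 3)) ⊕ ((2 ⊗ -2) ⊗ (0 ⊕ 2))) = 0

Expand innermost to outermost. Recall ⊕ takes the minimum of its arguments and ⊗ takes their sum. Working out the expression (((8 ⊕ 7) ⊕ (9 ⊗ 3)) ⊕ ((2 ⊗ -2) ⊗ (0 ⊕ 2))) gives 0.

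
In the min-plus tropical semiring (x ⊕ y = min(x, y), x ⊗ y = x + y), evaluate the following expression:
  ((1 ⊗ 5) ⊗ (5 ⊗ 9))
((1 ⊗ 5) ⊗ (5 ⊗ 9)) = 20

Expand innermost to outermost. Recall ⊕ takes the minimum of its arguments and ⊗ takes their sum. Working out the expression ((1 ⊗ 5) ⊗ (5 ⊗ 9)) gives 20.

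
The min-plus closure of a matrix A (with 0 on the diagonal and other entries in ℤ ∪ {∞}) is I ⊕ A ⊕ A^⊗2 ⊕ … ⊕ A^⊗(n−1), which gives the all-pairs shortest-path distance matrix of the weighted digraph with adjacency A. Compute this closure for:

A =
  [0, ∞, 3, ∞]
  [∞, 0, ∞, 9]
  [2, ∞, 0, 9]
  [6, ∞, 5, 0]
Closure =
  [0, ∞, 3, 12]
  [15, 0, 14, 9]
  [2, ∞, 0, 9]
  [6, ∞, 5, 0]

This is the Floyd-Warshall all-pairs shortest-path computation. For each intermediate vertex k = 0, 1, …, 3, update dist[i][j] ← min(dist[i][j], dist[i][k] + dist[k][j]). The final matrix gives, for each (i, j), the minimum total weight of any directed path from i to j (possibly empty when i = j).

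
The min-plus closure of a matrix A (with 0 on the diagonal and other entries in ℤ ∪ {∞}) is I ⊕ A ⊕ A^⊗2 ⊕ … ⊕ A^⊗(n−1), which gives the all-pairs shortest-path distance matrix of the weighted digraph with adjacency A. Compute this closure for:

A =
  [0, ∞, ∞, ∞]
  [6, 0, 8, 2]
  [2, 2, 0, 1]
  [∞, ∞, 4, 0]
Closure =
  [0, ∞, ∞, ∞]
  [6, 0, 6, 2]
  [2, 2, 0, 1]
  [6, 6, 4, 0]

This is the Floyd-Warshall all-pairs shortest-path computation. For each intermediate vertex k = 0, 1, …, 3, update dist[i][j] ← min(dist[i][j], dist[i][k] + dist[k][j]). The final matrix gives, for each (i, j), the minimum total weight of any directed path from i to j (possibly empty when i = j).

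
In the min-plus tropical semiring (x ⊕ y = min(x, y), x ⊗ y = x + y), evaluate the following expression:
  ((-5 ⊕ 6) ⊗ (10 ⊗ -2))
((-5 ⊕ 6) ⊗ (10 ⊗ -2)) = 3

Expand innermost to outermost. Recall ⊕ takes the minimum of its arguments and ⊗ takes their sum. Working out the expression ((-5 ⊕ 6) ⊗ (10 ⊗ -2)) gives 3.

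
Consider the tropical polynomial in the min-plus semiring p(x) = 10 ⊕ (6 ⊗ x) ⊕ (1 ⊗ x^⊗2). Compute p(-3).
p(-3) = -5

A tropical monomial a ⊗ x^⊗i evaluates to a + i · x. Evaluating each term at x = -3:
  Term 0 contributes 10 + 0 · -3 = 10
  Term 1 contributes 6 + 1 · -3 = 3
  Term 2 contributes 1 + 2 · -3 = -5
p(-3) = ⊕ of these = min[10, 3, -5] = -5.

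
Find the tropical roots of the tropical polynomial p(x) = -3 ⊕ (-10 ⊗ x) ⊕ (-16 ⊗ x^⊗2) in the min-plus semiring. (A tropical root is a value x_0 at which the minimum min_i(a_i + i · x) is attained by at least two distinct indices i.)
Roots: {6, 7}

Each tropical root is a break point of the lower envelope of the lines y = a_i + i · x (there are 3 lines, with slopes 0, 1, ..., 2). Only the lines that attain the minimum somewhere contribute to roots; other lines are dominated. Here the surviving (envelope) indices are i = 2, i = 1, i = 0.
Intersections between consecutive envelope lines give the roots: for adjacent envelope indices i < j the intersection is x = (a_i − a_j) / (j − i). Reading off the sorted break points: {6, 7}.
Verification: at each break x_0, at least two indices attain the minimum of min_i(a_i + i · x_0).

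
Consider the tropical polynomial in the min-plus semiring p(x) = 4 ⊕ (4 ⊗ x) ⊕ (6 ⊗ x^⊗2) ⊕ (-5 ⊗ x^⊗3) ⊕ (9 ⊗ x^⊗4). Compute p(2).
p(2) = 1

A tropical monomial a ⊗ x^⊗i evaluates to a + i · x. Evaluating each term at x = 2:
  Term 0 contributes 4 + 0 · 2 = 4
  Term 1 contributes 4 + 1 · 2 = 6
  Term 2 contributes 6 + 2 · 2 = 10
  Term 3 contributes -5 + 3 · 2 = 1
  Term 4 contributes 9 + 4 · 2 = 17
p(2) = ⊕ of these = min[4, 6, 10, 1, 17] = 1.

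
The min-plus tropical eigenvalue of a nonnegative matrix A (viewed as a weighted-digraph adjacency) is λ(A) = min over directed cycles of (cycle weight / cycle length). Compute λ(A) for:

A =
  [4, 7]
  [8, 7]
λ(A) = 4

Enumerate directed cycles and compute their means (weight / length). Sample:
  cycle 0 → 0: weight = 4, length = 1, mean = 4/1 ≈ 4.000
  cycle 1 → 1: weight = 7, length = 1, mean = 7/1 ≈ 7.000
  cycle 0 → 1 → 0: weight = 15, length = 2, mean = 15/2 ≈ 7.500
  cycle 1 → 0 → 1: weight = 15, length = 2, mean = 15/2 ≈ 7.500
Minimum mean = 4.000, attained e.g. along the cycle 0 → 0 with weight 4 and length 1. So λ(A) = 4/1 = 4.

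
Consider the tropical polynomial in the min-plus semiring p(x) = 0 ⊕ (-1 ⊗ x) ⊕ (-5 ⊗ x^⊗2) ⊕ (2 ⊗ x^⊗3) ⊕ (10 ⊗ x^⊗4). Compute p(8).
p(8) = 0

A tropical monomial a ⊗ x^⊗i evaluates to a + i · x. Evaluating each term at x = 8:
  Term 0 contributes 0 + 0 · 8 = 0
  Term 1 contributes -1 + 1 · 8 = 7
  Term 2 contributes -5 + 2 · 8 = 11
  Term 3 contributes 2 + 3 · 8 = 26
  Term 4 contributes 10 + 4 · 8 = 42
p(8) = ⊕ of these = min[0, 7, 11, 26, 42] = 0.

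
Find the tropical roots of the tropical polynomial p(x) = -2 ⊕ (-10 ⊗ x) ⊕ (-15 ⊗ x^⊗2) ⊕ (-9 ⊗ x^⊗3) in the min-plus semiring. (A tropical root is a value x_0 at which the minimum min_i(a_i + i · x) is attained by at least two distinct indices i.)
Roots: {-6, 5, 8}

Each tropical root is a break point of the lower envelope of the lines y = a_i + i · x (there are 4 lines, with slopes 0, 1, ..., 3). Only the lines that attain the minimum somewhere contribute to roots; other lines are dominated. Here the surviving (envelope) indices are i = 3, i = 2, i = 1, i = 0.
Intersections between consecutive envelope lines give the roots: for adjacent envelope indices i < j the intersection is x = (a_i − a_j) / (j − i). Reading off the sorted break points: {-6, 5, 8}.
Verification: at each break x_0, at least two indices attain the minimum of min_i(a_i + i · x_0).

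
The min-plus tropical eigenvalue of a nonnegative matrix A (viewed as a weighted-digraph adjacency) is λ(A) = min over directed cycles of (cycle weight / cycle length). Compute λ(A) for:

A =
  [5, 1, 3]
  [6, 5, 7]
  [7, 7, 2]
λ(A) = 2

Enumerate directed cycles and compute their means (weight / length). Sample:
  cycle 0 → 0: weight = 5, length = 1, mean = 5/1 ≈ 5.000
  cycle 1 → 1: weight = 5, length = 1, mean = 5/1 ≈ 5.000
  cycle 2 → 2: weight = 2, length = 1, mean = 2/1 ≈ 2.000
  cycle 0 → 1 → 0: weight = 7, length = 2, mean = 7/2 ≈ 3.500
  cycle 0 → 2 → 0: weight = 10, length = 2, mean = 10/2 ≈ 5.000
  cycle 1 → 0 → 1: weight = 7, length = 2, mean = 7/2 ≈ 3.500
Minimum mean = 2.000, attained e.g. along the cycle 2 → 2 with weight 2 and length 1. So λ(A) = 2/1 = 2.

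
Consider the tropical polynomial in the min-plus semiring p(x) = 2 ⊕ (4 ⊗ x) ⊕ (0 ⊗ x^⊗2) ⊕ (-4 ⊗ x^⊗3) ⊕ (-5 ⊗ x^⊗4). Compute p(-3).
p(-3) = -17

A tropical monomial a ⊗ x^⊗i evaluates to a + i · x. Evaluating each term at x = -3:
  Term 0 contributes 2 + 0 · -3 = 2
  Term 1 contributes 4 + 1 · -3 = 1
  Term 2 contributes 0 + 2 · -3 = -6
  Term 3 contributes -4 + 3 · -3 = -13
  Term 4 contributes -5 + 4 · -3 = -17
p(-3) = ⊕ of these = min[2, 1, -6, -13, -17] = -17.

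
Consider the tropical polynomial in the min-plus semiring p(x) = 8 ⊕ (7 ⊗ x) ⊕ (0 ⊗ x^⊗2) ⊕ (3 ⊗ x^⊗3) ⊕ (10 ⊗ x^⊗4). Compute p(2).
p(2) = 4

A tropical monomial a ⊗ x^⊗i evaluates to a + i · x. Evaluating each term at x = 2:
  Term 0 contributes 8 + 0 · 2 = 8
  Term 1 contributes 7 + 1 · 2 = 9
  Term 2 contributes 0 + 2 · 2 = 4
  Term 3 contributes 3 + 3 · 2 = 9
  Term 4 contributes 10 + 4 · 2 = 18
p(2) = ⊕ of these = min[8, 9, 4, 9, 18] = 4.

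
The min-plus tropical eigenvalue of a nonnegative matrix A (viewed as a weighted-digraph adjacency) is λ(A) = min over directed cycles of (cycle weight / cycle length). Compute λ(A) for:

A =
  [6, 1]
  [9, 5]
λ(A) = 5

Enumerate directed cycles and compute their means (weight / length). Sample:
  cycle 0 → 0: weight = 6, length = 1, mean = 6/1 ≈ 6.000
  cycle 1 → 1: weight = 5, length = 1, mean = 5/1 ≈ 5.000
  cycle 0 → 1 → 0: weight = 10, length = 2, mean = 10/2 ≈ 5.000
  cycle 1 → 0 → 1: weight = 10, length = 2, mean = 10/2 ≈ 5.000
Minimum mean = 5.000, attained e.g. along the cycle 1 → 1 with weight 5 and length 1. So λ(A) = 5/1 = 5.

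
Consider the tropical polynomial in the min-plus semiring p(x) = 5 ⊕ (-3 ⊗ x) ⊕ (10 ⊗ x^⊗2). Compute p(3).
p(3) = 0

A tropical monomial a ⊗ x^⊗i evaluates to a + i · x. Evaluating each term at x = 3:
  Term 0 contributes 5 + 0 · 3 = 5
  Term 1 contributes -3 + 1 · 3 = 0
  Term 2 contributes 10 + 2 · 3 = 16
p(3) = ⊕ of these = min[5, 0, 16] = 0.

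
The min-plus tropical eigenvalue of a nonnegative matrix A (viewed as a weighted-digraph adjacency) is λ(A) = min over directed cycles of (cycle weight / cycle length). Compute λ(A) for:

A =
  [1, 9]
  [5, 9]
λ(A) = 1

Enumerate directed cycles and compute their means (weight / length). Sample:
  cycle 0 → 0: weight = 1, length = 1, mean = 1/1 ≈ 1.000
  cycle 1 → 1: weight = 9, length = 1, mean = 9/1 ≈ 9.000
  cycle 0 → 1 → 0: weight = 14, length = 2, mean = 14/2 ≈ 7.000
  cycle 1 → 0 → 1: weight = 14, length = 2, mean = 14/2 ≈ 7.000
Minimum mean = 1.000, attained e.g. along the cycle 0 → 0 with weight 1 and length 1. So λ(A) = 1/1 = 1.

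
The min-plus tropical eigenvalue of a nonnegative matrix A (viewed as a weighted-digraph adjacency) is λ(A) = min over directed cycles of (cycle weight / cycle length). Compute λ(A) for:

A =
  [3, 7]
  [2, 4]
λ(A) = 3

Enumerate directed cycles and compute their means (weight / length). Sample:
  cycle 0 → 0: weight = 3, length = 1, mean = 3/1 ≈ 3.000
  cycle 1 → 1: weight = 4, length = 1, mean = 4/1 ≈ 4.000
  cycle 0 → 1 → 0: weight = 9, length = 2, mean = 9/2 ≈ 4.500
  cycle 1 → 0 → 1: weight = 9, length = 2, mean = 9/2 ≈ 4.500
Minimum mean = 3.000, attained e.g. along the cycle 0 → 0 with weight 3 and length 1. So λ(A) = 3/1 = 3.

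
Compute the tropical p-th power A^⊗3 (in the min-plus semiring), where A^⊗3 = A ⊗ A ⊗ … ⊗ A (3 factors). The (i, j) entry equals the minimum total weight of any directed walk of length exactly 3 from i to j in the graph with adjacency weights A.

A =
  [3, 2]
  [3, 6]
A^⊗3 =
  [8, 7]
  [8, 8]

Each entry (A^⊗3)_ij equals the minimum over all length-3 walks i = v_0 → v_1 → … → v_3 = j of Σ_t A[v_t][v_{t+1}]. For example, for (i, j) = (0, 1) we minimise over 4 possible intermediate vertex sequences; the minimum is 7, attained along the walk 0 → 1 → 0 → 1.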